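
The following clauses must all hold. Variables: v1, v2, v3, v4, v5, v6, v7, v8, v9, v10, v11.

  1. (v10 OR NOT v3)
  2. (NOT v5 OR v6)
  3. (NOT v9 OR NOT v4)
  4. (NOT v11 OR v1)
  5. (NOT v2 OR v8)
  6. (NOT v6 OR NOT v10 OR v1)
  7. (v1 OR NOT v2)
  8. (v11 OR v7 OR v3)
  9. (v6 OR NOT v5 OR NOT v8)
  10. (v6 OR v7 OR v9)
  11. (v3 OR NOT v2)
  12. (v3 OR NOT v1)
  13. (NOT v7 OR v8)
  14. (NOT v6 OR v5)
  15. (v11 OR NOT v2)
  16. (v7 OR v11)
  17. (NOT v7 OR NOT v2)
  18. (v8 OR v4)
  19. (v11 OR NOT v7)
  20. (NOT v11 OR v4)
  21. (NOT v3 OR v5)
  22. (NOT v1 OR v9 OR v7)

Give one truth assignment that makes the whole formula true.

v1=T  v2=F  v3=T  v4=T  v5=T  v6=T  v7=T  v8=T  v9=F  v10=T  v11=T

Pure literal: v2 appears only negated; assign v2 = False.
Try v1 = True.
  then v3 is forced to True.
  then v10 is forced to True.
  then v5 is forced to True.
  then v6 is forced to True.
Try v4 = True.
  then v9 is forced to False.
  then v7 is forced to True.
  then v8 is forced to True.
  then v11 is forced to True.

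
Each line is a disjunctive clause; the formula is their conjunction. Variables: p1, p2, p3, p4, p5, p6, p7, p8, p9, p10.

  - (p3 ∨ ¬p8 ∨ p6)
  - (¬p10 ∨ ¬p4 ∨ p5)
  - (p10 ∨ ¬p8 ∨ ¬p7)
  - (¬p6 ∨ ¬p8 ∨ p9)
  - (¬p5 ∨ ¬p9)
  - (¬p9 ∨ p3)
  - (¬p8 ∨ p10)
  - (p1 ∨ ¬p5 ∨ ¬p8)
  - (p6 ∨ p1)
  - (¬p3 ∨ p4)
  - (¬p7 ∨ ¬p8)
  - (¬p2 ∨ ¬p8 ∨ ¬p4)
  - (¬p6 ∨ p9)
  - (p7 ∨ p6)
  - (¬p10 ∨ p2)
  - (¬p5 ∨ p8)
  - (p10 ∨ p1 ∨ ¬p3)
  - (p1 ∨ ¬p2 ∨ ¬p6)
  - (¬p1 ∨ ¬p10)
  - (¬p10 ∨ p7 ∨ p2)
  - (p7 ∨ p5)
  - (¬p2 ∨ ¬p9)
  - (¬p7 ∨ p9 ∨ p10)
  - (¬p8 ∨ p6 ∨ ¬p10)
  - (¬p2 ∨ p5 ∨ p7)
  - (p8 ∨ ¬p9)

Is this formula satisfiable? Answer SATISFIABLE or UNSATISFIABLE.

UNSATISFIABLE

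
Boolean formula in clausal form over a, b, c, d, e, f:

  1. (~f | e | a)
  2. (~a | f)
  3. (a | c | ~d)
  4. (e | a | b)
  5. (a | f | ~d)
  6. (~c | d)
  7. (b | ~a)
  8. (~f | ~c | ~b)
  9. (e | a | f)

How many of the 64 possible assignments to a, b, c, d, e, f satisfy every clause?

Case analysis on a and f:
  a=1, f=1: remaining (b,c,d,e) ∈ {(1,0,0,0); (1,0,0,1); (1,0,1,0); (1,0,1,1)} — 4.
  a=1, f=0: a clause becomes empty — 0.
  a=0, f=1: remaining (b,c,d,e) ∈ {(0,0,0,1); (0,1,1,1); (1,0,0,1)} — 3.
  a=0, f=0: remaining (b,c,d,e) ∈ {(0,0,0,1); (1,0,0,1)} — 2.
Total: 4 + 0 + 3 + 2 = 9.

9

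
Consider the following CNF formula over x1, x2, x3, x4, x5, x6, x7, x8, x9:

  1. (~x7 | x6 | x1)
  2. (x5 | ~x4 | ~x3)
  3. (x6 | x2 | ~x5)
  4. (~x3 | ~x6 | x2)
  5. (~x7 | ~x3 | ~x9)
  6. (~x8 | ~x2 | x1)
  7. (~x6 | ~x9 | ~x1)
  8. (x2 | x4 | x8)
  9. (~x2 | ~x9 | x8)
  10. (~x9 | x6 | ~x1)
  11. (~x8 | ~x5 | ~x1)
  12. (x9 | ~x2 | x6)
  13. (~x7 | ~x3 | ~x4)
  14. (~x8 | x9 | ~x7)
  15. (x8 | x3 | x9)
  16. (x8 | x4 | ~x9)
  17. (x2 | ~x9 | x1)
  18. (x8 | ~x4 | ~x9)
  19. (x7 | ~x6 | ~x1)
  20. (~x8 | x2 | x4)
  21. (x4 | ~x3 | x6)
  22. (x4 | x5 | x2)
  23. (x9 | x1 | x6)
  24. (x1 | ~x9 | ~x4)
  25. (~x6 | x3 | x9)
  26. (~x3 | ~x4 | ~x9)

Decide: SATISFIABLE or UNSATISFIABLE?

SATISFIABLE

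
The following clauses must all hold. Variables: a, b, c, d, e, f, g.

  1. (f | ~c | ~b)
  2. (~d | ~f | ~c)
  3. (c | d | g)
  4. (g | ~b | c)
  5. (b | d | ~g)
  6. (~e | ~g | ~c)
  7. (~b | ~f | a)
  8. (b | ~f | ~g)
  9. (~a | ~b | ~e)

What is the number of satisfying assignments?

Split on b, then c.
  b=1, c=1: remaining (a,d,e,f,g) ∈ {(1,0,0,1,0); (1,0,0,1,1)} — 2.
  b=1, c=0: d free; 4 ways for (a,e,f,g) × 2^1 = 8.
  b=0, c=1: a free; 7 ways for (d,e,f,g) × 2^1 = 14.
  b=0, c=0: a, e free; 3 ways for (d,f,g) × 2^2 = 12.
Total: 2 + 8 + 14 + 12 = 36.

36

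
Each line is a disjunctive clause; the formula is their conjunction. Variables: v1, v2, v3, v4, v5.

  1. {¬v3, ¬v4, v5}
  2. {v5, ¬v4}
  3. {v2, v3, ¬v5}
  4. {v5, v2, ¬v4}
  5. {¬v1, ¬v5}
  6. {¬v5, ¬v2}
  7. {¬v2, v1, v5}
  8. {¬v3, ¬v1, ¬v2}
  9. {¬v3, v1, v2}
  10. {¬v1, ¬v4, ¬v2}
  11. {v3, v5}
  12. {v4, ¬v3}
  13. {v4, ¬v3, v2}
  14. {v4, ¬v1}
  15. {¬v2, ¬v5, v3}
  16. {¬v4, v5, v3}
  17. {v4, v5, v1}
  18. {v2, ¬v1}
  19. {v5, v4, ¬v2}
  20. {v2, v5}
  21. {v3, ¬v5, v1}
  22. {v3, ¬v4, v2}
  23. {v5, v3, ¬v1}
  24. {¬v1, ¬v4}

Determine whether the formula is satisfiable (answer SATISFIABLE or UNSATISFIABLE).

v5 = True:
  propagation gives v1=False, v2=False, v3=True; an empty clause results — contradiction.
v5 = False:
  propagation gives v4=False, v3=True; an empty clause results — contradiction.
Every branch closes, so no satisfying assignment exists.

UNSATISFIABLE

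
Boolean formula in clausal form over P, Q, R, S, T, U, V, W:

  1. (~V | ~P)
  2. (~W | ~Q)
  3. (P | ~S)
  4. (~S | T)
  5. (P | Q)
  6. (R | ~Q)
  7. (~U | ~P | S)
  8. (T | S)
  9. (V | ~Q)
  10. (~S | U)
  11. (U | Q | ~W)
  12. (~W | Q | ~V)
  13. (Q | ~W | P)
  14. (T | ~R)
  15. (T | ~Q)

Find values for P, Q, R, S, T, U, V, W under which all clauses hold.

P=True, Q=False, R=True, S=True, T=True, U=True, V=False, W=False

Check each clause:
  1. (~V | ~P) — ~V is true.
  2. (~Q | ~W) — ~W is true.
  3. (P | ~S) — P is true.
  4. (T | ~S) — T is true.
  5. (P | Q) — P is true.
  6. (~Q | R) — R is true.
  7. (~P | S | ~U) — S is true.
  8. (T | S) — S is true.
  9. (~Q | V) — ~Q is true.
  10. (U | ~S) — U is true.
  11. (Q | U | ~W) — ~W is true.
  12. (~V | ~W | Q) — ~W is true.
  13. (P | ~W | Q) — ~W is true.
  14. (T | ~R) — T is true.
  15. (~Q | T) — T is true.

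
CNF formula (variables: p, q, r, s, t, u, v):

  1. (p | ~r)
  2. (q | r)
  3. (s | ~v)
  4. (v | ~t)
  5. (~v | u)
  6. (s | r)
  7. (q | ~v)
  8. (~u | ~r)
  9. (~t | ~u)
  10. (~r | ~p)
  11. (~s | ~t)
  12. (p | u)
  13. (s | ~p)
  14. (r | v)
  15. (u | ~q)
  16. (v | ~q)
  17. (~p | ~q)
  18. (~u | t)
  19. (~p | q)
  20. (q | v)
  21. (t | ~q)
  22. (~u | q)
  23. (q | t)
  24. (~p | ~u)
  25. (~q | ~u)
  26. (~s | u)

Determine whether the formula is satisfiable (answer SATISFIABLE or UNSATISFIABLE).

UNSATISFIABLE

q = True:
  propagation gives u=True; an empty clause results — contradiction.
q = False:
  propagation gives r=True, p=True; an empty clause results — contradiction.
Every branch closes, so no satisfying assignment exists.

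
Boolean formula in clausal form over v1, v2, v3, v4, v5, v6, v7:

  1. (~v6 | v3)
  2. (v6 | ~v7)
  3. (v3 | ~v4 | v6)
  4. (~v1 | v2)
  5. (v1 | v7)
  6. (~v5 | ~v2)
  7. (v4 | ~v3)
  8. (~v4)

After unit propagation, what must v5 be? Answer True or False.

False

(~v4) stands alone — v4 = False.
In (~v3 | v4), v4 is now false; ~v3 must hold, so v3 = False.
(v3 | ~v6): since v3 = False, the clause reduces to (~v6). v6 = False.
(~v7 | v6) with v6 = False leaves only ~v7, so v7 = False.
(v7 | v1): since v7 = False, the clause reduces to (v1). v1 = True.
(~v1 | v2) with v1 = True leaves only v2, so v2 = True.
In (~v2 | ~v5), ~v2 is now false; ~v5 must hold, so v5 = False.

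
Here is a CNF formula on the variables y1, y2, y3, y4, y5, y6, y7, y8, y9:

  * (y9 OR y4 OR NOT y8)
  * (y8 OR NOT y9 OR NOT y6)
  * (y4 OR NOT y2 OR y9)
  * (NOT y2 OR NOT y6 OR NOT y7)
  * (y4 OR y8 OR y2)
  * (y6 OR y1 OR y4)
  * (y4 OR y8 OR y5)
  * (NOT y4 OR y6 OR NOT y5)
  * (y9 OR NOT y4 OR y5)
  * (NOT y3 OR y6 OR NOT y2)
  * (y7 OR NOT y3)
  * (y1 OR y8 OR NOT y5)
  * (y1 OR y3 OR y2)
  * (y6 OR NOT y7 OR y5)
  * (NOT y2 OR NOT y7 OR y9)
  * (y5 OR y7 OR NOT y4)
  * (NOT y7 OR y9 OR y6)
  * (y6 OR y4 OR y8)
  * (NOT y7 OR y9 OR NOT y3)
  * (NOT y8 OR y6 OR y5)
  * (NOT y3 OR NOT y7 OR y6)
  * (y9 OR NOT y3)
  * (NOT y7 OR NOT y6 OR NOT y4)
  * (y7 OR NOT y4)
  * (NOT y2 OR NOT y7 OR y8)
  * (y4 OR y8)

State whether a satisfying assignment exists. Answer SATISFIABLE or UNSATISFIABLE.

Pure literal: y1 appears only positively; assign y1 = True.
Branch on y2: take y2 = False.
Set y3 = True and propagate.
  then y7 is forced to True.
  then y9 is forced to True.
  then y6 is forced to True.
  then y8 is forced to True.
  then y4 is forced to False.
y5 is now unconstrained; take y5 = True.
So y1=True  y2=False  y3=True  y4=False  y5=True  y6=True  y7=True  y8=True  y9=True is a satisfying assignment.

SATISFIABLE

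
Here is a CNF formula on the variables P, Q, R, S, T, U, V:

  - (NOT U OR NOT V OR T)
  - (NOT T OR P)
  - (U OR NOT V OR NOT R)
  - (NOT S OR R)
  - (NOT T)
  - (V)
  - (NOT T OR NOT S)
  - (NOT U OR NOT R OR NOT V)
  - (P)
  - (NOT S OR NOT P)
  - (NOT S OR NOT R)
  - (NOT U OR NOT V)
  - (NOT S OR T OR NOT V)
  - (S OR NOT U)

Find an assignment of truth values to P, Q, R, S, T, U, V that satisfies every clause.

P = True, Q = True, R = False, S = False, T = False, U = False, V = True

Check each clause:
  1. (T OR NOT V OR NOT U) — NOT U is true.
  2. (NOT T OR P) — P is true.
  3. (NOT R OR U OR NOT V) — NOT R is true.
  4. (R OR NOT S) — NOT S is true.
  5. (NOT T) — NOT T is true.
  6. (V) — V is true.
  7. (NOT T OR NOT S) — NOT T is true.
  8. (NOT R OR NOT U OR NOT V) — NOT U is true.
  9. (P) — P is true.
  10. (NOT P OR NOT S) — NOT S is true.
  11. (NOT R OR NOT S) — NOT S is true.
  12. (NOT U OR NOT V) — NOT U is true.
  13. (T OR NOT V OR NOT S) — NOT S is true.
  14. (NOT U OR S) — NOT U is true.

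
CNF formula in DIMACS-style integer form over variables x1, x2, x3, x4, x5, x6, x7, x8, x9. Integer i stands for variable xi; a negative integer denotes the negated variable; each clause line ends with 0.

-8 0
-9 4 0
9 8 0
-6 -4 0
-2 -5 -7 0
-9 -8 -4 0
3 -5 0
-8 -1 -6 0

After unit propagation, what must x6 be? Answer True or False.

False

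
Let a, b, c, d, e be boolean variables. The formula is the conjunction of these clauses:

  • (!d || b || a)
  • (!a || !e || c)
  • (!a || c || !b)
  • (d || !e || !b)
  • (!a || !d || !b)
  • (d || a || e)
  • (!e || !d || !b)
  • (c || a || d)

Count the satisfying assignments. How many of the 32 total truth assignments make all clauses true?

10

Split on a, then d.
  a=T, d=T: remaining (b,c,e) ∈ {(F,F,F); (F,T,F); (F,T,T)} — 3.
  a=T, d=F: remaining (b,c,e) ∈ {(F,F,F); (F,T,F); (F,T,T); (T,T,F)} — 4.
  a=F, d=T: remaining (b,c,e) ∈ {(T,F,F); (T,T,F)} — 2.
  a=F, d=F: remaining (b,c,e) ∈ {(F,T,T)} — 1.
Total: 3 + 4 + 2 + 1 = 10.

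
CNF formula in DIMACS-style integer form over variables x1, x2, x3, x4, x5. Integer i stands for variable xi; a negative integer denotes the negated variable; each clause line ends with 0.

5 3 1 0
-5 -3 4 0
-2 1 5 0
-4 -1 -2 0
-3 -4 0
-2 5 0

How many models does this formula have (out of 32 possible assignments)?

11

Case analysis on x5 and x1:
  x5=1, x1=1: remaining (x2,x3,x4) ∈ {(0,0,0); (0,0,1); (1,0,0)} — 3.
  x5=1, x1=0: remaining (x2,x3,x4) ∈ {(0,0,0); (0,0,1); (1,0,0); (1,0,1)} — 4.
  x5=0, x1=1: remaining (x2,x3,x4) ∈ {(0,0,0); (0,0,1); (0,1,0)} — 3.
  x5=0, x1=0: remaining (x2,x3,x4) ∈ {(0,1,0)} — 1.
Total: 3 + 4 + 3 + 1 = 11.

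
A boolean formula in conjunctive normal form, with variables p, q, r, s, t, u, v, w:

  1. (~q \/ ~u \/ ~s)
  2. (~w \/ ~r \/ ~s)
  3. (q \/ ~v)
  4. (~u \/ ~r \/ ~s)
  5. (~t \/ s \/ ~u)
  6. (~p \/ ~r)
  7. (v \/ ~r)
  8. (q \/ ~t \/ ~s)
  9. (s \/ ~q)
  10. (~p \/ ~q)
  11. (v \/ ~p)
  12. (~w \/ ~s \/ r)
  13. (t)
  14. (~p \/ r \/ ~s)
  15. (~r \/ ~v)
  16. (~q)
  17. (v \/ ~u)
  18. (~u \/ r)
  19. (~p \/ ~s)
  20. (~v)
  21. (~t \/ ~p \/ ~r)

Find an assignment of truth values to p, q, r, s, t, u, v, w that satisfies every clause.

p = False, q = False, r = False, s = False, t = True, u = False, v = False, w = False

Check each clause:
  1. (~u \/ ~s \/ ~q) — ~u is true.
  2. (~r \/ ~s \/ ~w) — ~w is true.
  3. (~v \/ q) — ~v is true.
  4. (~s \/ ~r \/ ~u) — ~u is true.
  5. (~t \/ ~u \/ s) — ~u is true.
  6. (~p \/ ~r) — ~r is true.
  7. (v \/ ~r) — ~r is true.
  8. (~s \/ ~t \/ q) — ~s is true.
  9. (~q \/ s) — ~q is true.
  10. (~q \/ ~p) — ~q is true.
  11. (~p \/ v) — ~p is true.
  12. (~w \/ r \/ ~s) — ~w is true.
  13. (t) — t is true.
  14. (~s \/ ~p \/ r) — ~s is true.
  15. (~r \/ ~v) — ~v is true.
  16. (~q) — ~q is true.
  17. (~u \/ v) — ~u is true.
  18. (r \/ ~u) — ~u is true.
  19. (~p \/ ~s) — ~s is true.
  20. (~v) — ~v is true.
  21. (~p \/ ~r \/ ~t) — ~r is true.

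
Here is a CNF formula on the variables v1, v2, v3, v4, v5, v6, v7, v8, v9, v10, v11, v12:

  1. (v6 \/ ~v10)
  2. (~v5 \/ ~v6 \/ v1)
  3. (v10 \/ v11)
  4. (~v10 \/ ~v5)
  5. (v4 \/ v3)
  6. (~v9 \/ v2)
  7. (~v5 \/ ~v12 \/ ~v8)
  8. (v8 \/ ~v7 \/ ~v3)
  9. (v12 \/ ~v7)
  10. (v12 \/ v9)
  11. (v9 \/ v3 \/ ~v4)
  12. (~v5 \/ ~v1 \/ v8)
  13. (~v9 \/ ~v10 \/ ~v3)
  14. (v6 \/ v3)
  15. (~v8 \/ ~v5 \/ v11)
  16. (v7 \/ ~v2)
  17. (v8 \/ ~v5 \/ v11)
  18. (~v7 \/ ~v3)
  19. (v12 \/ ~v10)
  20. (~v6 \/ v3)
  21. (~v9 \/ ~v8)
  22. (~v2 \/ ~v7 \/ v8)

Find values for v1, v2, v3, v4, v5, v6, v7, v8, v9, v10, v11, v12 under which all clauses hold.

v1=F  v2=F  v3=T  v4=F  v5=F  v6=T  v7=F  v8=T  v9=F  v10=T  v11=F  v12=T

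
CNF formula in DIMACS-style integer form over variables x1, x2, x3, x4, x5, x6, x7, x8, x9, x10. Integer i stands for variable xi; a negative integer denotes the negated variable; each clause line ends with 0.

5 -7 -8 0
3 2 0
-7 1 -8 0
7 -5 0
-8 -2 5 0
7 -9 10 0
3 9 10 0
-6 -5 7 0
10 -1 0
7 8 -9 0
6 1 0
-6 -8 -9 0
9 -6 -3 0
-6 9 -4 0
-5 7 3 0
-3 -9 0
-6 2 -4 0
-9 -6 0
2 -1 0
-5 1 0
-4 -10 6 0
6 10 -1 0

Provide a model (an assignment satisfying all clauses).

x1 = 1, x2 = 1, x3 = 0, x4 = 0, x5 = 0, x6 = 1, x7 = 1, x8 = 0, x9 = 0, x10 = 1

Pure literal: x4 appears only negated; assign x4 = False.
Set x1 = True and propagate.
  then x10 is forced to True.
  then x2 is forced to True.
Branch on x3: take x3 = False.
Try x5 = False.
  then x8 is forced to False.
For the remaining variables, x6 = True, x7 = True, x9 = False works.
Check each clause:
  1. (~x8 \/ x5 \/ ~x7) — ~x8 is true.
  2. (x3 \/ x2) — x2 is true.
  3. (x1 \/ ~x8 \/ ~x7) — ~x8 is true.
  4. (~x5 \/ x7) — ~x5 is true.
  5. (x5 \/ ~x8 \/ ~x2) — ~x8 is true.
  6. (x7 \/ ~x9 \/ x10) — x10 is true.
  7. (x10 \/ x3 \/ x9) — x10 is true.
  8. (~x5 \/ ~x6 \/ x7) — ~x5 is true.
  9. (~x1 \/ x10) — x10 is true.
  10. (x8 \/ ~x9 \/ x7) — ~x9 is true.
  11. (x1 \/ x6) — x1 is true.
  12. (~x9 \/ ~x6 \/ ~x8) — ~x8 is true.
  13. (~x3 \/ x9 \/ ~x6) — ~x3 is true.
  14. (~x4 \/ ~x6 \/ x9) — ~x4 is true.
  15. (x7 \/ x3 \/ ~x5) — ~x5 is true.
  16. (~x3 \/ ~x9) — ~x3 is true.
  17. (x2 \/ ~x4 \/ ~x6) — x2 is true.
  18. (~x9 \/ ~x6) — ~x9 is true.
  19. (x2 \/ ~x1) — x2 is true.
  20. (~x5 \/ x1) — x1 is true.
  21. (~x4 \/ ~x10 \/ x6) — ~x4 is true.
  22. (x10 \/ ~x1 \/ x6) — x10 is true.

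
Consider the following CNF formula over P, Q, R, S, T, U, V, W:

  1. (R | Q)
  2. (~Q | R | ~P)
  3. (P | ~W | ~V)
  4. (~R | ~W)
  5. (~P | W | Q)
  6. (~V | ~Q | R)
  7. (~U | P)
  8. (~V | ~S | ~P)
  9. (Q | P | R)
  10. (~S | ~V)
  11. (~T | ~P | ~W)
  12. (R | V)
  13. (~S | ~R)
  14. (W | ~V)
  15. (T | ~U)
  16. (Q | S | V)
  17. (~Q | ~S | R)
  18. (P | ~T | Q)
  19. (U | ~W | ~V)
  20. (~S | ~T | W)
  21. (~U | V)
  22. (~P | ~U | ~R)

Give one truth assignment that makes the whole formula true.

P=F, Q=T, R=T, S=F, T=F, U=F, V=F, W=F

Set P = False and propagate.
  then U is forced to False.
Set Q = True and propagate.
The remaining clauses are satisfied by R = True, S = False, T = False, V = False, W = False.
Every clause has at least one true literal under this assignment.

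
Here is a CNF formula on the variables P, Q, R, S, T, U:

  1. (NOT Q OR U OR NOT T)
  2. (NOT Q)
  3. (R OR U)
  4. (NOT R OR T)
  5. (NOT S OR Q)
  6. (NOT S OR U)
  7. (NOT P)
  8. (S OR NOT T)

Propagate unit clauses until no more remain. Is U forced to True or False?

True

Unit clause (NOT Q) sets Q = False.
From (NOT S OR Q) and Q = False: S = False.
(NOT P) stands alone — P = False.
(S OR NOT T) with S = False leaves only NOT T, so T = False.
In (T OR NOT R), T is now false; NOT R must hold, so R = False.
(R OR U) with R = False leaves only U, so U = True.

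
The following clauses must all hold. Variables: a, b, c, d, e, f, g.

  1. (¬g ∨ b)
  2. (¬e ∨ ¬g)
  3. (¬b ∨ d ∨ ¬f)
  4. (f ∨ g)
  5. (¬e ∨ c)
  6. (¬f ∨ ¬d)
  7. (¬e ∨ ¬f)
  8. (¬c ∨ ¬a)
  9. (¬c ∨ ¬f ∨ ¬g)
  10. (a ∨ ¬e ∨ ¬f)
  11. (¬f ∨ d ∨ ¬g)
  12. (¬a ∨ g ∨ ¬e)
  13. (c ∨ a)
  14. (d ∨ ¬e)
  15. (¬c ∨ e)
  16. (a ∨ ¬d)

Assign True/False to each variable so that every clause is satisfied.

a = True  b = True  c = False  d = False  e = False  f = False  g = True

Branch on a: take a = True.
  then c is forced to False.
  then e is forced to False.
Try b = True.
The remaining clauses are satisfied by d = False, f = False, g = True.
Every clause has at least one true literal under this assignment.
Check each clause:
  1. (b ∨ ¬g) — b is true.
  2. (¬e ∨ ¬g) — ¬e is true.
  3. (¬f ∨ ¬b ∨ d) — ¬f is true.
  4. (g ∨ f) — g is true.
  5. (¬e ∨ c) — ¬e is true.
  6. (¬f ∨ ¬d) — ¬f is true.
  7. (¬e ∨ ¬f) — ¬f is true.
  8. (¬a ∨ ¬c) — ¬c is true.
  9. (¬c ∨ ¬g ∨ ¬f) — ¬f is true.
  10. (a ∨ ¬f ∨ ¬e) — a is true.
  11. (¬g ∨ ¬f ∨ d) — ¬f is true.
  12. (¬a ∨ ¬e ∨ g) — ¬e is true.
  13. (a ∨ c) — a is true.
  14. (d ∨ ¬e) — ¬e is true.
  15. (¬c ∨ e) — ¬c is true.
  16. (¬d ∨ a) — a is true.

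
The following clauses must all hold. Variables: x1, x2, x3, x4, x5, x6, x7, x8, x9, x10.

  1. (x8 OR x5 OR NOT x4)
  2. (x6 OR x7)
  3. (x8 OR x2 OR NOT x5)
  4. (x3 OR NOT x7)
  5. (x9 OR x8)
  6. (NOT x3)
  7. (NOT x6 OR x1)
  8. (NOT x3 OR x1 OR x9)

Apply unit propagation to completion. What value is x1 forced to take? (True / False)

(NOT x3) stands alone — x3 = False.
(NOT x7 OR x3) with x3 = False leaves only NOT x7, so x7 = False.
From (x7 OR x6) and x7 = False: x6 = True.
(NOT x6 OR x1): since x6 = True, the clause reduces to (x1). x1 = True.

True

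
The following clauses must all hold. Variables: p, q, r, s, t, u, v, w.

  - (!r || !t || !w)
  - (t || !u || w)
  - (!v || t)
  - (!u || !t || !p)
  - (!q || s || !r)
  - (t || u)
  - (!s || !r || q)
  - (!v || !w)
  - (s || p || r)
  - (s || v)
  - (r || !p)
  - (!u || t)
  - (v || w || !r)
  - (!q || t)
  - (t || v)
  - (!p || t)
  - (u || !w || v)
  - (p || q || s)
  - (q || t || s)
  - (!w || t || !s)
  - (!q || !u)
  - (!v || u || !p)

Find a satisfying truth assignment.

p=F, q=T, r=F, s=T, t=T, u=F, v=F, w=F

Try p = False.
Try q = True.
  then t is forced to True.
  then u is forced to False.
For the remaining variables, r = False, s = True, v = False, w = False works.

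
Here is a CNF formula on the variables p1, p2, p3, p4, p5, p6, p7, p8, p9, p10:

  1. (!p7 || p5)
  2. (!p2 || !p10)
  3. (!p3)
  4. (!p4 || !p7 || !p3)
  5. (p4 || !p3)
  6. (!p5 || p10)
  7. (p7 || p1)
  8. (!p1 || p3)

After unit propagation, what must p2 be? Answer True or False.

Unit clause (!p3) sets p3 = False.
From (!p1 || p3) and p3 = False: p1 = False.
(p1 || p7) with p1 = False leaves only p7, so p7 = True.
(p5 || !p7): since p7 = True, the clause reduces to (p5). p5 = True.
From (p10 || !p5) and p5 = True: p10 = True.
From (!p10 || !p2) and p10 = True: p2 = False.

False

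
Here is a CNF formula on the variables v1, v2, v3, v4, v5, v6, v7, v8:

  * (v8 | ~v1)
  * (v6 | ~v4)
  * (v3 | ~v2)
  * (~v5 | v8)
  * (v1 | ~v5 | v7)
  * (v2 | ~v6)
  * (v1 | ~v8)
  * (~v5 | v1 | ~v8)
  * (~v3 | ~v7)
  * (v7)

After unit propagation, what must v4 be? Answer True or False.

False

Unit clause (v7) sets v7 = True.
(~v7 | ~v3): since v7 = True, the clause reduces to (~v3). v3 = False.
(~v2 | v3): since v3 = False, the clause reduces to (~v2). v2 = False.
(v2 | ~v6): since v2 = False, the clause reduces to (~v6). v6 = False.
From (v6 | ~v4) and v6 = False: v4 = False.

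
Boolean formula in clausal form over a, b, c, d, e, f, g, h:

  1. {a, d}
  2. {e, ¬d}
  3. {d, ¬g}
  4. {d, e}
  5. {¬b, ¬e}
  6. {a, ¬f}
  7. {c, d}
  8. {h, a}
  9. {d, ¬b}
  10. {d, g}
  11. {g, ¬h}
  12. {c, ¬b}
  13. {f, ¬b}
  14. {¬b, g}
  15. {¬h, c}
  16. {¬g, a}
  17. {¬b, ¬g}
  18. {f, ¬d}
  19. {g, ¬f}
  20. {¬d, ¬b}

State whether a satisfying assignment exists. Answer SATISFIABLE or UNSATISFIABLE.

SATISFIABLE

Pure literal: a appears only positively; assign a = True.
b occurs only negated in the remaining clauses — set b = False.
Set c = True and propagate.
Set d = True and propagate.
  then e is forced to True.
  then f is forced to True.
  then g is forced to True.
h is now unconstrained; take h = False.
Every clause has at least one true literal under this assignment.
So a = T, b = F, c = T, d = T, e = T, f = T, g = T, h = F is a satisfying assignment.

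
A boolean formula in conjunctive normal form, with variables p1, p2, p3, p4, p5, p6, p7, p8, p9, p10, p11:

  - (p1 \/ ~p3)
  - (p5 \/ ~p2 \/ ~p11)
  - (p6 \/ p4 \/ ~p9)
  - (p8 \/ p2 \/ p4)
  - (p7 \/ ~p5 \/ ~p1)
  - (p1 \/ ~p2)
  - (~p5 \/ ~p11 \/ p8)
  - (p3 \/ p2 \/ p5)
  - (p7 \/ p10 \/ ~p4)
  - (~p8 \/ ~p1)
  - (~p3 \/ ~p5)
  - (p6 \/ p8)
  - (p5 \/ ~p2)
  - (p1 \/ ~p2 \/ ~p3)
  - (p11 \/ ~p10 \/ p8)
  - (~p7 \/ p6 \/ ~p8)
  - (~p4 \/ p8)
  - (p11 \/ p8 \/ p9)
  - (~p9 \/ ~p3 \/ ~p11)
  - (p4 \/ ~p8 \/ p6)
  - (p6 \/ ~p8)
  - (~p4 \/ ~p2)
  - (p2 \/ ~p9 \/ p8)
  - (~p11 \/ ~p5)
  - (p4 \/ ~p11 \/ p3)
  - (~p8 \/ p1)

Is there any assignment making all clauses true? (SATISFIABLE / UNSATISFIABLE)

SATISFIABLE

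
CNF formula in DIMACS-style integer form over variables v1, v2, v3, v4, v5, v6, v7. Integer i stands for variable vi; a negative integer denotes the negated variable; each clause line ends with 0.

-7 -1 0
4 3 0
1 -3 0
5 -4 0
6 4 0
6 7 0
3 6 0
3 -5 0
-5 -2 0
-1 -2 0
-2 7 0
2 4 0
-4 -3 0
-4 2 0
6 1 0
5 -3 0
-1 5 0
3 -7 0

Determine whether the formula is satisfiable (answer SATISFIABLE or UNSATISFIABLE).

UNSATISFIABLE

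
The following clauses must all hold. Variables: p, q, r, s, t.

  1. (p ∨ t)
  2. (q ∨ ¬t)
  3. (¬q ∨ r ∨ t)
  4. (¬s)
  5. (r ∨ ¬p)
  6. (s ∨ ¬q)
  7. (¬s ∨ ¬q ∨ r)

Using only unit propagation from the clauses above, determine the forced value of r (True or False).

(¬s) is a unit clause: s = False.
From (s ∨ ¬q) and s = False: q = False.
In (¬t ∨ q), q is now false; ¬t must hold, so t = False.
From (p ∨ t) and t = False: p = True.
(r ∨ ¬p): since p = True, the clause reduces to (r). r = True.

True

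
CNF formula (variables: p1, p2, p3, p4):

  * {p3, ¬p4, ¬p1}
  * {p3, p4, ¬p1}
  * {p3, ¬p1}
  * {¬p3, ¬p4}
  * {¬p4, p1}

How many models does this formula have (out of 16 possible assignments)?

6

The models are:
  p1=F p2=F p3=F p4=F
  p1=F p2=F p3=T p4=F
  p1=F p2=T p3=F p4=F
  p1=F p2=T p3=T p4=F
  p1=T p2=F p3=T p4=F
  p1=T p2=T p3=T p4=F
Count: 6.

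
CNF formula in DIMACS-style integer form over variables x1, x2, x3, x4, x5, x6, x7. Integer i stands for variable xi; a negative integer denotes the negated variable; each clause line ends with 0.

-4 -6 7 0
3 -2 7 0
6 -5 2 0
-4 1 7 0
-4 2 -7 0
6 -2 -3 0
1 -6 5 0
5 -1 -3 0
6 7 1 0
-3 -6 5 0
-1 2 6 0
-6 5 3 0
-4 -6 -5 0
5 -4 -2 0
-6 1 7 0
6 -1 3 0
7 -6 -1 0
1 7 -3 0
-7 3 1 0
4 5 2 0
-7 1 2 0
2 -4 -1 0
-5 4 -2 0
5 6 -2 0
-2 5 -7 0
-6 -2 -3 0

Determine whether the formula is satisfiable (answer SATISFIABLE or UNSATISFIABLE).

SATISFIABLE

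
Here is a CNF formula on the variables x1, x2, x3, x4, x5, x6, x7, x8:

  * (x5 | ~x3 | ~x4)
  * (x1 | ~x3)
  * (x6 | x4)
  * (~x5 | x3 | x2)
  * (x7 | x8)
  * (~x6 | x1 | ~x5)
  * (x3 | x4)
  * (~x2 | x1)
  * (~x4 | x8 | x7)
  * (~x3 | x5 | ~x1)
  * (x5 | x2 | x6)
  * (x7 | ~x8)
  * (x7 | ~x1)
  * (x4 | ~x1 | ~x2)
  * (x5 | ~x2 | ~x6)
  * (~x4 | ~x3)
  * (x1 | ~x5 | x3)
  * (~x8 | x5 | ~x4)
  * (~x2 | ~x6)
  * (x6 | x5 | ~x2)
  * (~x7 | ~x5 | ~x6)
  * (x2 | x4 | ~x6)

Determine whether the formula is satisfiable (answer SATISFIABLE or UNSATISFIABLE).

SATISFIABLE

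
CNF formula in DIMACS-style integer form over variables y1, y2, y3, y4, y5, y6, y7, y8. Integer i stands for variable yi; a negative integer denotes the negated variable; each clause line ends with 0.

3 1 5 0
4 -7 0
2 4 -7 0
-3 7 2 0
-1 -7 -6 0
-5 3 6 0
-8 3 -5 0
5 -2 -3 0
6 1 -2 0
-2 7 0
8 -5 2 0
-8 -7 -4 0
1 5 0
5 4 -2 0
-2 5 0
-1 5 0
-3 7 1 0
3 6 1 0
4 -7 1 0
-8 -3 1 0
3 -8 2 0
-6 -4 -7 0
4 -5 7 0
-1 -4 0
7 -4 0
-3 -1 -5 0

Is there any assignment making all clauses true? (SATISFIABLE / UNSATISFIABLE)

UNSATISFIABLE

y1 = True:
  propagation gives y5=True, y4=False, y7=False; an empty clause results — contradiction.
y1 = False:
  y7 = True:
    propagation gives y4=True, y8=False, y2=True, y6=True; an empty clause results — contradiction.
  y7 = False:
    propagation gives y2=False, y3=False, y6=True, y8=False; an empty clause results — contradiction.
Every branch closes, so no satisfying assignment exists.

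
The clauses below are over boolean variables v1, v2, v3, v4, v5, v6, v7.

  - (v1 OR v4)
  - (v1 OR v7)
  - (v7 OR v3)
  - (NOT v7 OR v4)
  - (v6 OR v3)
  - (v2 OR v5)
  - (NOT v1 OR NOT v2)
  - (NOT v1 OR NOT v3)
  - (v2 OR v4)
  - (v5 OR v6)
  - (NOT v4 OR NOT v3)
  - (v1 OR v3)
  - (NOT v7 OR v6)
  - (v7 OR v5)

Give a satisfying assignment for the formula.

v1=1, v2=0, v3=0, v4=1, v5=1, v6=1, v7=1

Pure literal: v5 appears only positively; assign v5 = True.
v6 occurs only positively in the remaining clauses — set v6 = True.
Branch on v1: take v1 = True.
  then v2 is forced to False.
  then v3 is forced to False.
  then v7 is forced to True.
  then v4 is forced to True.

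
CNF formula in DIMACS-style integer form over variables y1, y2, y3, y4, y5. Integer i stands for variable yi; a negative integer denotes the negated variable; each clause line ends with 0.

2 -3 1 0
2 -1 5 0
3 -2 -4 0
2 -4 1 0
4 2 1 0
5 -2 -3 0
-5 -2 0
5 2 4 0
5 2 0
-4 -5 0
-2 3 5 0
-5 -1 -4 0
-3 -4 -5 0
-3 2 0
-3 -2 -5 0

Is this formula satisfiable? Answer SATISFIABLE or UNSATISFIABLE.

Set y1 = True and propagate.
Branch on y2: take y2 = False.
  then y5 is forced to True.
  then y4 is forced to False.
  then y3 is forced to False.
So y1=T, y2=F, y3=F, y4=F, y5=T is a satisfying assignment.

SATISFIABLE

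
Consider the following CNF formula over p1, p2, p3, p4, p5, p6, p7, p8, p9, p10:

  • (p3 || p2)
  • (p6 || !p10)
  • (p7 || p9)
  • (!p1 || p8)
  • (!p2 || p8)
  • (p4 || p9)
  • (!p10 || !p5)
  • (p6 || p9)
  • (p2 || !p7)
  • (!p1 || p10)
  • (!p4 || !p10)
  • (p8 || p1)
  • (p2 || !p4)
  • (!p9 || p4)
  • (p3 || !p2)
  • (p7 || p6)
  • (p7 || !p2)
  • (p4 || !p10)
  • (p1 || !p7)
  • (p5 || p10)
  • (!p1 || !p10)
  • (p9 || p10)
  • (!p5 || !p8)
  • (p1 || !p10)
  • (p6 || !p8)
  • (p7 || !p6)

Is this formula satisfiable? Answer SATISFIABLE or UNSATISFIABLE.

UNSATISFIABLE

p10 = True:
  propagation gives p6=True, p5=False, p4=False; an empty clause results — contradiction.
p10 = False:
  propagation gives p1=False, p8=True, p7=False, p9=True; an empty clause results — contradiction.
Every branch closes, so no satisfying assignment exists.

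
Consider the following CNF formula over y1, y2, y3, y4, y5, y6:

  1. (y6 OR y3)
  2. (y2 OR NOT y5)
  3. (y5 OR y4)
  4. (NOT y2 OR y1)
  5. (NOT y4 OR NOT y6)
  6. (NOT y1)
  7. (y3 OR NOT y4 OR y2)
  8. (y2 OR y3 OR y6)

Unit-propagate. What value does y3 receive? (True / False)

True

(NOT y1) stands alone — y1 = False.
From (NOT y2 OR y1) and y1 = False: y2 = False.
(NOT y5 OR y2) with y2 = False leaves only NOT y5, so y5 = False.
(y4 OR y5) with y5 = False leaves only y4, so y4 = True.
(NOT y4 OR NOT y6): since y4 = True, the clause reduces to (NOT y6). y6 = False.
From (y6 OR y3) and y6 = False: y3 = True.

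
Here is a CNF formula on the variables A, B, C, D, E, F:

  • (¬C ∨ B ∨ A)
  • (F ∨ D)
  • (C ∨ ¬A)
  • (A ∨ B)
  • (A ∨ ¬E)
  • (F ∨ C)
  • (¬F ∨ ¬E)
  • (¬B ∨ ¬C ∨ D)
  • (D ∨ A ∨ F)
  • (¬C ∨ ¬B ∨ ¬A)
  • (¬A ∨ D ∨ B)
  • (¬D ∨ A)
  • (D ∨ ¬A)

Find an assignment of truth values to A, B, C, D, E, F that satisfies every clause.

A = True  B = False  C = True  D = True  E = False  F = True

Check each clause:
  1. (B ∨ A ∨ ¬C) — A is true.
  2. (F ∨ D) — D is true.
  3. (C ∨ ¬A) — C is true.
  4. (A ∨ B) — A is true.
  5. (A ∨ ¬E) — A is true.
  6. (F ∨ C) — C is true.
  7. (¬F ∨ ¬E) — ¬E is true.
  8. (¬C ∨ D ∨ ¬B) — D is true.
  9. (A ∨ F ∨ D) — A is true.
  10. (¬C ∨ ¬A ∨ ¬B) — ¬B is true.
  11. (B ∨ D ∨ ¬A) — D is true.
  12. (A ∨ ¬D) — A is true.
  13. (D ∨ ¬A) — D is true.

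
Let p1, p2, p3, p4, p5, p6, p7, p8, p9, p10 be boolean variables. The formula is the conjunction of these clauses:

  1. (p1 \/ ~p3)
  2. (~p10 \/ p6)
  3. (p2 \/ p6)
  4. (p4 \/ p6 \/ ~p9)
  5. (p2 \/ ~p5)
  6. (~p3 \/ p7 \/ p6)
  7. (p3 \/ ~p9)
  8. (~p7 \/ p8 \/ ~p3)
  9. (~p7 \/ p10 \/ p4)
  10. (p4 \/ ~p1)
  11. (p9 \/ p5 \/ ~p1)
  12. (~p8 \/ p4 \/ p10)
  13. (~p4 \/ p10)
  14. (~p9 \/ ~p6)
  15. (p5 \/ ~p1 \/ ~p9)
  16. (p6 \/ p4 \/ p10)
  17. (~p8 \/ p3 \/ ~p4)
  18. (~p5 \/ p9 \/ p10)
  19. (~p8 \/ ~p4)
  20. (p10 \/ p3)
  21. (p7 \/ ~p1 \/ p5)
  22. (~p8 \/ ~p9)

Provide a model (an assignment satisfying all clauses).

p1 = 0, p2 = 1, p3 = 0, p4 = 0, p5 = 1, p6 = 1, p7 = 0, p8 = 0, p9 = 0, p10 = 1

p2 occurs only positively in the remaining clauses — set p2 = True.
Branch on p1: take p1 = False.
  then p3 is forced to False.
  then p9 is forced to False.
  then p10 is forced to True.
  then p6 is forced to True.
For the remaining variables, p4 = False, p5 = True, p7 = False, p8 = False works.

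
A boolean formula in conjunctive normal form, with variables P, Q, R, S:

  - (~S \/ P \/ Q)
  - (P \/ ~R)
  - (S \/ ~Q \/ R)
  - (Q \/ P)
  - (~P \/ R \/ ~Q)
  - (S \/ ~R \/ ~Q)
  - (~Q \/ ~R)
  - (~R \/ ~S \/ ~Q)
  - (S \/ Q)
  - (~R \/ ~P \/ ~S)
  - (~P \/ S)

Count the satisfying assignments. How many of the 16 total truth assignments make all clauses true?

The models are:
  P=0 Q=1 R=0 S=1
  P=1 Q=0 R=0 S=1
That's 2 in total.

2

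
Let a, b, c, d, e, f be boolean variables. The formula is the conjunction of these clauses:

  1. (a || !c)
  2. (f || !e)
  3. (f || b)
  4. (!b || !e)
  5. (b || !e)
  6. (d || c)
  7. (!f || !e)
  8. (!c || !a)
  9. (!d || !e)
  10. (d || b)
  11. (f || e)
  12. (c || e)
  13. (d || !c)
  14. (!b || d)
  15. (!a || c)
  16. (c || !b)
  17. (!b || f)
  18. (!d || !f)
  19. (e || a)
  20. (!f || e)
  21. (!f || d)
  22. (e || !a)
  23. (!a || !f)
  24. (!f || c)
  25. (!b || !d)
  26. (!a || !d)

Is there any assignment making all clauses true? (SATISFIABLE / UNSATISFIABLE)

e = True:
  propagation gives f=True; an empty clause results — contradiction.
e = False:
  propagation gives f=True; an empty clause results — contradiction.
Every branch closes, so no satisfying assignment exists.

UNSATISFIABLE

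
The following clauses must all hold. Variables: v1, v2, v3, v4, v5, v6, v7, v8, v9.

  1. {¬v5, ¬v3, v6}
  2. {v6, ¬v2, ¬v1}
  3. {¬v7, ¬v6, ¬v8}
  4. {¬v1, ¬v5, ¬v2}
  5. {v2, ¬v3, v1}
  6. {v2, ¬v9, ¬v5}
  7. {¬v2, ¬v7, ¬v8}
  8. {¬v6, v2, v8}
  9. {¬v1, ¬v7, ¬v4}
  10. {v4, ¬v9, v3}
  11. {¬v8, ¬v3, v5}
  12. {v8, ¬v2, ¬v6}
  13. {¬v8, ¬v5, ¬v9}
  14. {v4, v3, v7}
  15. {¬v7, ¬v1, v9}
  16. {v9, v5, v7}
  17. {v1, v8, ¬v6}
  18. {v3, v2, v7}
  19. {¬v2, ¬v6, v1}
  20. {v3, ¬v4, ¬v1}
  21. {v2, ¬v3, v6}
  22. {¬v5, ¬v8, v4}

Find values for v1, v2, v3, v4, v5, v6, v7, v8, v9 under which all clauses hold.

v1=F, v2=T, v3=F, v4=T, v5=T, v6=F, v7=F, v8=T, v9=F

Check each clause:
  1. {v6, ¬v3, ¬v5} — ¬v3 is true.
  2. {v6, ¬v2, ¬v1} — ¬v1 is true.
  3. {¬v8, ¬v7, ¬v6} — ¬v7 is true.
  4. {¬v1, ¬v5, ¬v2} — ¬v1 is true.
  5. {v1, ¬v3, v2} — v2 is true.
  6. {¬v9, ¬v5, v2} — v2 is true.
  7. {¬v7, ¬v2, ¬v8} — ¬v7 is true.
  8. {v8, ¬v6, v2} — v8 is true.
  9. {¬v7, ¬v1, ¬v4} — ¬v7 is true.
  10. {v3, ¬v9, v4} — v4 is true.
  11. {¬v8, ¬v3, v5} — v5 is true.
  12. {v8, ¬v2, ¬v6} — v8 is true.
  13. {¬v9, ¬v8, ¬v5} — ¬v9 is true.
  14. {v7, v4, v3} — v4 is true.
  15. {v9, ¬v1, ¬v7} — ¬v7 is true.
  16. {v9, v7, v5} — v5 is true.
  17. {¬v6, v8, v1} — v8 is true.
  18. {v3, v7, v2} — v2 is true.
  19. {v1, ¬v6, ¬v2} — ¬v6 is true.
  20. {¬v1, ¬v4, v3} — ¬v1 is true.
  21. {v2, ¬v3, v6} — v2 is true.
  22. {¬v5, v4, ¬v8} — v4 is true.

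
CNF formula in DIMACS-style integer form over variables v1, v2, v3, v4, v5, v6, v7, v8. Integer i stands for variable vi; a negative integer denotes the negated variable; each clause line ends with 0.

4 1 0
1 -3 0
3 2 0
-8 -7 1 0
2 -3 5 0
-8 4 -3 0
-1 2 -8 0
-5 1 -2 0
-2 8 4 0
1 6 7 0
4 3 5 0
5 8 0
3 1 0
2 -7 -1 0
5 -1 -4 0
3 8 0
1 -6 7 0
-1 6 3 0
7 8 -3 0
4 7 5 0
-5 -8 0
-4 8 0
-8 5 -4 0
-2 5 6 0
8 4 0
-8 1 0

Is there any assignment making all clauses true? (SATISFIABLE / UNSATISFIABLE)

UNSATISFIABLE

v1 = True:
  v8 = True:
    propagation gives v2=True, v5=False, v4=False, v3=False; an empty clause results — contradiction.
  v8 = False:
    propagation gives v5=True, v3=True, v7=True, v2=True; an empty clause results — contradiction.
v1 = False:
  propagation gives v4=True, v3=False; an empty clause results — contradiction.
Every branch closes, so no satisfying assignment exists.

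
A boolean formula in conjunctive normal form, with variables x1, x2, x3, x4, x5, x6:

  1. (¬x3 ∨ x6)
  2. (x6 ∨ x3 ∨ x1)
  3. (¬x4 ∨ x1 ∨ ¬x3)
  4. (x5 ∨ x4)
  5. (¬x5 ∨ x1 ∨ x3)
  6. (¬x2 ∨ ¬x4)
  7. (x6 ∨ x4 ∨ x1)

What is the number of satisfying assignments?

Case analysis on x1 and x3:
  x1=T, x3=T: remaining (x2,x4,x5,x6) ∈ {(F,F,T,T); (F,T,F,T); (F,T,T,T); (T,F,T,T)} — 4.
  x1=T, x3=F: x6 free; 4 ways for (x2,x4,x5) × 2^1 = 8.
  x1=F, x3=T: remaining (x2,x4,x5,x6) ∈ {(F,F,T,T); (T,F,T,T)} — 2.
  x1=F, x3=F: remaining (x2,x4,x5,x6) ∈ {(F,T,F,T)} — 1.
Total: 4 + 8 + 2 + 1 = 15.

15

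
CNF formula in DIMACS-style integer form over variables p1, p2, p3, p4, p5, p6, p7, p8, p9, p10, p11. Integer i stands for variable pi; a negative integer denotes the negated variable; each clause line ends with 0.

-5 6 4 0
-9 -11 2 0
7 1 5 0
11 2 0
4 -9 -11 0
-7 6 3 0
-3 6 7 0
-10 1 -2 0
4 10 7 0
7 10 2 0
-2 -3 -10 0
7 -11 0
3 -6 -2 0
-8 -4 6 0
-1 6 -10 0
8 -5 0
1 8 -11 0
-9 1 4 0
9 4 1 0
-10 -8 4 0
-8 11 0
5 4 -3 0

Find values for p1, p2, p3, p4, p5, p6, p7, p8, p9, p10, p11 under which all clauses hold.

p1=T, p2=T, p3=T, p4=T, p5=T, p6=T, p7=T, p8=T, p9=T, p10=F, p11=T

Set p1 = True and propagate.
The remaining clauses are satisfied by p2 = True, p3 = True, p4 = True, p5 = True, p6 = True, p7 = True, p8 = True, p9 = True, p10 = False, p11 = True.
Every clause has at least one true literal under this assignment.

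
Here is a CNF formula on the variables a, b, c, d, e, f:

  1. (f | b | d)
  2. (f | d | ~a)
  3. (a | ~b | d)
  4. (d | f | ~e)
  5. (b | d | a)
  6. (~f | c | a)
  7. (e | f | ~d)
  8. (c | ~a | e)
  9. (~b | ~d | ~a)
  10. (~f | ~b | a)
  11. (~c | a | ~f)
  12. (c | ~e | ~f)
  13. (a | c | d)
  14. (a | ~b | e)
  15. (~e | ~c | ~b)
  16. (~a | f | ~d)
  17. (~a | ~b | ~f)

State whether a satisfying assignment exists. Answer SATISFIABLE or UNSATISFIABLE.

SATISFIABLE

Try a = True.
Branch on b: take b = False.
Set c = True and propagate.
The remaining clauses are satisfied by d = False, e = True, f = True.
So a=T  b=F  c=T  d=F  e=T  f=T is a satisfying assignment.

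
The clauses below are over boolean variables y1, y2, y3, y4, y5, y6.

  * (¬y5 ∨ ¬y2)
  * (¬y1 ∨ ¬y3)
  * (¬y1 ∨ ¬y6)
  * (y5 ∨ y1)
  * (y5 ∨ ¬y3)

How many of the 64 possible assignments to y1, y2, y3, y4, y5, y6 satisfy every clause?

14

Case analysis on y1 and y5:
  y1=T, y5=T: remaining (y2,y3,y4,y6) ∈ {(F,F,F,F); (F,F,T,F)} — 2.
  y1=T, y5=F: remaining (y2,y3,y4,y6) ∈ {(F,F,F,F); (F,F,T,F); (T,F,F,F); (T,F,T,F)} — 4.
  y1=F, y5=T: forces y2=F; y3, y4, y6 free → 2^3 = 8.
  y1=F, y5=F: a clause becomes empty — 0.
Total: 2 + 4 + 8 + 0 = 14.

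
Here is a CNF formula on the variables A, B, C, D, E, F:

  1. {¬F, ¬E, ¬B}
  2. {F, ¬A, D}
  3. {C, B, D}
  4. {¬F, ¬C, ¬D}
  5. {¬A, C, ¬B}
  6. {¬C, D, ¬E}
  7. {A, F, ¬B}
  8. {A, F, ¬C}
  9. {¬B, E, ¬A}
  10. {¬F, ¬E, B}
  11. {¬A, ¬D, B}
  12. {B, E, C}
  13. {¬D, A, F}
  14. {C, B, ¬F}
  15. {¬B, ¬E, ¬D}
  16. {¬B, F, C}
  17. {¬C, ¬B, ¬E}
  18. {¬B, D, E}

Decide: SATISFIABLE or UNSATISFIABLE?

SATISFIABLE

Branch on A: take A = False.
Set B = False and propagate.
Set C = True and propagate.
  then F is forced to True.
  then D is forced to False.
  then E is forced to False.
Every clause has at least one true literal under this assignment.
So A=F  B=F  C=T  D=F  E=F  F=T is a satisfying assignment.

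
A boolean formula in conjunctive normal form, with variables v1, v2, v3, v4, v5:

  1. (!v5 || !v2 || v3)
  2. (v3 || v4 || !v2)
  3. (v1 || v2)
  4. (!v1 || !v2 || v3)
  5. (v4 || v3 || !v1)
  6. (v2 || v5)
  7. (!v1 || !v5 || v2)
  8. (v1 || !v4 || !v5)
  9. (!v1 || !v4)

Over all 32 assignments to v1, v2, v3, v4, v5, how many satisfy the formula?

The models are:
  v1=F v2=T v3=F v4=T v5=F
  v1=F v2=T v3=T v4=F v5=F
  v1=F v2=T v3=T v4=F v5=T
  v1=F v2=T v3=T v4=T v5=F
  v1=T v2=T v3=T v4=F v5=F
  v1=T v2=T v3=T v4=F v5=T
Count: 6.

6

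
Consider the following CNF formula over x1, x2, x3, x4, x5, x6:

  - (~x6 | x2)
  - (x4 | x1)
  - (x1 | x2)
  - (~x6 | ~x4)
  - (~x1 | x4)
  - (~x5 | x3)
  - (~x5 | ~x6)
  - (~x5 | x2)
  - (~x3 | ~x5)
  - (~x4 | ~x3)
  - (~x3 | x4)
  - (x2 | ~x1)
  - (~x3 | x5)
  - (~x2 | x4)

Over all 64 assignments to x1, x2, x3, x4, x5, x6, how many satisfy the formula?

Satisfying assignments:
  x1=0 x2=1 x3=0 x4=1 x5=0 x6=0
  x1=1 x2=1 x3=0 x4=1 x5=0 x6=0
That's 2 in total.

2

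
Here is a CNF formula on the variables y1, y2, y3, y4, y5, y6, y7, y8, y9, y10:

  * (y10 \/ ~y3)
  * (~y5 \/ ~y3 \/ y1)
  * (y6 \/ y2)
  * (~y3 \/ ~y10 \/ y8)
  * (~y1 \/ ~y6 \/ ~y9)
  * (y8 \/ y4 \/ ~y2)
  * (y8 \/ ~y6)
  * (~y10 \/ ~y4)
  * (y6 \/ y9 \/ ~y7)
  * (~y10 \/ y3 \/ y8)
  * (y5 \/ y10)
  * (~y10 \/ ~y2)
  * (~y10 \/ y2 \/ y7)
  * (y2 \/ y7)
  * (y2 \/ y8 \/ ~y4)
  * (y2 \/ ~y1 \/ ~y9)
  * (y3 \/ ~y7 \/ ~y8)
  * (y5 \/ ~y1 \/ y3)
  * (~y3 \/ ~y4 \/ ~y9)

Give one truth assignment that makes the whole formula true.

Branch on y1: take y1 = True.
Try y2 = True.
  then y10 is forced to False.
  then y3 is forced to False.
  then y5 is forced to True.
Set y4 = False and propagate.
  then y8 is forced to True.
  then y7 is forced to False.
The remaining clauses are satisfied by y6 = False, y9 = False.

y1=1, y2=1, y3=0, y4=0, y5=1, y6=0, y7=0, y8=1, y9=0, y10=0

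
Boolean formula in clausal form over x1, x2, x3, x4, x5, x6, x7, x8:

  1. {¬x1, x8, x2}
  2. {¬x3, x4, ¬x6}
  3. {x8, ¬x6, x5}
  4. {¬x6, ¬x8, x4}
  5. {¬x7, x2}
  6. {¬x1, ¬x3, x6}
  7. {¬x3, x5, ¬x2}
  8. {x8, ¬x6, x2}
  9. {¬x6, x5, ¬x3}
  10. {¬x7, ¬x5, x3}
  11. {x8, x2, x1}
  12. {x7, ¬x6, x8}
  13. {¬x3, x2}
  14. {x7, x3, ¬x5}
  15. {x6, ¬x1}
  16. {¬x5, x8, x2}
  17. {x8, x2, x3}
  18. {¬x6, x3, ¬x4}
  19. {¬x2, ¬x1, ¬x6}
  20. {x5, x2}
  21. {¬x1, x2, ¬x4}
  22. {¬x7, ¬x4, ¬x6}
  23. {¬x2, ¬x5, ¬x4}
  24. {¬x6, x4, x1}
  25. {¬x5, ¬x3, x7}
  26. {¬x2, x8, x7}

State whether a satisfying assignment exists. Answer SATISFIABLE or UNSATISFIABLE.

SATISFIABLE

Branch on x1: take x1 = False.
Set x2 = True and propagate.
Branch on x3: take x3 = True.
  then x5 is forced to True.
  then x4 is forced to False.
  then x6 is forced to False.
  then x7 is forced to True.
x8 is now unconstrained; take x8 = True.
So x1=0, x2=1, x3=1, x4=0, x5=1, x6=0, x7=1, x8=1 is a satisfying assignment.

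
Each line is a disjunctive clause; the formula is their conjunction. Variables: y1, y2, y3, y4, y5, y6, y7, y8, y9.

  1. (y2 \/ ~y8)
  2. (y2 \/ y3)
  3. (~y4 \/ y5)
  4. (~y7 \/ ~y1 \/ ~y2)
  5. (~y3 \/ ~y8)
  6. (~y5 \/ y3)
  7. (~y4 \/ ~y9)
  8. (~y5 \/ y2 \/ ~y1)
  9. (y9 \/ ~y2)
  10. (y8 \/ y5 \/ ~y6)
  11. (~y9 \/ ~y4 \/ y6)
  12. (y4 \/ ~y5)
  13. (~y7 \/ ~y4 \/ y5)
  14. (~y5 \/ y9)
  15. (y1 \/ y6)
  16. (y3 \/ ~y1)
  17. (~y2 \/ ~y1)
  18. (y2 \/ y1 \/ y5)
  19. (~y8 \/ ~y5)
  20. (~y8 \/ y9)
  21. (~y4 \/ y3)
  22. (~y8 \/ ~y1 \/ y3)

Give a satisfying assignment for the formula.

y1=T, y2=F, y3=T, y4=F, y5=F, y6=F, y7=T, y8=F, y9=F

Set y1 = True and propagate.
  then y3 is forced to True.
  then y8 is forced to False.
  then y2 is forced to False.
  then y5 is forced to False.
  then y4 is forced to False.
  then y6 is forced to False.
y7, y9 are now unconstrained; take y7 = True, y9 = False.
Every clause has at least one true literal under this assignment.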